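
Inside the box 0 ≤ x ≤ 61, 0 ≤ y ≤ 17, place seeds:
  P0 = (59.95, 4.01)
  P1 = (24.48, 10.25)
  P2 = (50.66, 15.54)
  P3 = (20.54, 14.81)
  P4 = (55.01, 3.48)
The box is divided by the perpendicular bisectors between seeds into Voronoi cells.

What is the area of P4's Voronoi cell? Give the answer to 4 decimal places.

1. box [0,61]×[0,17]: [(0, 0) (61, 0) (61, 17) (0, 17)]
2. ⊥bis P4·P0 via (57.48,3.745): [(0, 0) (57.8818, 0) (56.0579, 17) (0, 17)]  |A|=968.4874
3. ⊥bis P4·P1 via (39.745,6.865): [(38.2227, 0) (57.8818, 0) (56.0579, 17) (41.9924, 17)]  |A|=286.6589
4. ⊥bis P4·P2 via (52.835,9.51): [(39.2445, 4.608) (38.2227, 0) (57.8818, 0) (56.7115, 10.9082)]  |A|=144.2477
5. ⊥bis P4·P3 via (37.775,9.145): [(39.2445, 4.608) (38.2227, 0) (57.8818, 0) (56.7115, 10.9082)]  |A|=144.2477
6. canonical 4-gon: [(39.2445, 4.608) (38.2227, 0) (57.8818, 0) (56.7115, 10.9082)]
7. shoelace: 144.2477

Area of P4's cell: 144.2477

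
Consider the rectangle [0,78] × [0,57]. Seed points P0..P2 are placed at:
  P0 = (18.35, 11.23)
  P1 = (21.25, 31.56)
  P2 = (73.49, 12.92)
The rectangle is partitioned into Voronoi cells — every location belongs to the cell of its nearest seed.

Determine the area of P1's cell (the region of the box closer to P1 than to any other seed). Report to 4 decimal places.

1. box [0,78]×[0,57]: [(0, 0) (78, 0) (78, 57) (0, 57)]
2. ⊥bis P1·P0 via (19.8,21.395): [(0, 24.2194) (78, 13.093) (78, 57) (0, 57)]  |A|=2990.8172
3. ⊥bis P1·P2 via (47.37,22.24): [(0, 24.2194) (45.7478, 17.6936) (59.7729, 57) (0, 57)]  |A|=1924.5472
4. canonical 4-gon: [(0, 24.2194) (45.7478, 17.6936) (59.7729, 57) (0, 57)]
5. shoelace: 1924.5472

Area of P1's cell: 1924.5472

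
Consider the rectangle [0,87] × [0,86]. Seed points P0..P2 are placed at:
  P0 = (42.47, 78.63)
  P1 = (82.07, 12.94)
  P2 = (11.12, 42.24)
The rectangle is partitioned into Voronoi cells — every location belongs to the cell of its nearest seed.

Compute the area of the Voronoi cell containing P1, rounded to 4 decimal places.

Area of P1's cell: 2096.3700

1. box [0,87]×[0,86]: [(0, 0) (87, 0) (87, 86) (0, 86)]
2. ⊥bis P1·P0 via (62.27,45.785): [(0, 8.2467) (0, 0) (87, 0) (87, 60.693)]  |A|=2998.8772
3. ⊥bis P1·P2 via (46.595,27.59): [(51.4038, 39.2345) (35.2012, 0) (87, 0) (87, 60.693)]  |A|=2096.37
4. canonical 4-gon: [(51.4038, 39.2345) (35.2012, 0) (87, 0) (87, 60.693)]
5. shoelace: 2096.37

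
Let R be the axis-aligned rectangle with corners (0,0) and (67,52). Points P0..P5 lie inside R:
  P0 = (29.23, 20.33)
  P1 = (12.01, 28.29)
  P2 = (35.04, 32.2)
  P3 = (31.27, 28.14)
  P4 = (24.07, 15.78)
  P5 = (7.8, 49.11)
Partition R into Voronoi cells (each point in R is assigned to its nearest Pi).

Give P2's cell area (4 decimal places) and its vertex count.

Area of P2's cell: 1298.4517 (6 vertices)

1. box [0,67]×[0,52]: [(0, 0) (67, 0) (67, 52) (0, 52)]
2. ⊥bis P2·P0 via (32.135,26.265): [(0, 41.9941) (67, 9.1997) (67, 52) (0, 52)]  |A|=1769.0094
3. ⊥bis P2·P1 via (23.525,30.245): [(23.4816, 30.5006) (67, 9.1997) (67, 52) (19.8315, 52)]  |A|=1438.3494
4. ⊥bis P2·P3 via (33.155,30.17): [(21.7378, 40.7717) (43.1851, 20.8563) (67, 9.1997) (67, 52) (19.8315, 52)]  |A|=1345.5696
5. ⊥bis P2·P4 via (29.555,23.99): [(21.7378, 40.7717) (43.1851, 20.8563) (67, 9.1997) (67, 52) (19.8315, 52)]  |A|=1345.5696
6. ⊥bis P2·P5 via (21.42,40.655): [(21.6851, 41.082) (21.7378, 40.7717) (43.1851, 20.8563) (67, 9.1997) (67, 52) (28.4627, 52)]  |A|=1298.4517
7. canonical 6-gon: [(21.6851, 41.082) (21.7378, 40.7717) (43.1851, 20.8563) (67, 9.1997) (67, 52) (28.4627, 52)]
8. shoelace: 1298.4517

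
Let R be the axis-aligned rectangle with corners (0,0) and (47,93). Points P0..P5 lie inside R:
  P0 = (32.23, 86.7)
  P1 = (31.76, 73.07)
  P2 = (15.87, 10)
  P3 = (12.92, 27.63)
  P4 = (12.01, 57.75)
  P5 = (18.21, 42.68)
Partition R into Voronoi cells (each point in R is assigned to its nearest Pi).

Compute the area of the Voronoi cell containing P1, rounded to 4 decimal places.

1. box [0,47]×[0,93]: [(0, 0) (47, 0) (47, 93) (0, 93)]
2. ⊥bis P1·P0 via (31.995,79.885): [(0, 80.9883) (0, 0) (47, 0) (47, 79.3676)]  |A|=3768.3628
3. ⊥bis P1·P2 via (23.815,41.535): [(0, 80.9883) (0, 47.535) (47, 35.6937) (47, 79.3676)]  |A|=1812.4878
4. ⊥bis P1·P3 via (22.34,50.35): [(0, 80.9883) (0, 59.6124) (47, 40.1257) (47, 79.3676)]  |A|=1424.5174
5. ⊥bis P1·P4 via (21.885,65.41): [(10.0704, 80.641) (38.8895, 43.4884) (47, 40.1257) (47, 79.3676)]  |A|=826.8029
6. ⊥bis P1·P5 via (24.985,57.875): [(10.0704, 80.641) (29.1812, 56.0041) (47, 48.0592) (47, 79.3676)]  |A|=721.689
7. canonical 4-gon: [(10.0704, 80.641) (29.1812, 56.0041) (47, 48.0592) (47, 79.3676)]
8. shoelace: 721.689

Area of P1's cell: 721.6890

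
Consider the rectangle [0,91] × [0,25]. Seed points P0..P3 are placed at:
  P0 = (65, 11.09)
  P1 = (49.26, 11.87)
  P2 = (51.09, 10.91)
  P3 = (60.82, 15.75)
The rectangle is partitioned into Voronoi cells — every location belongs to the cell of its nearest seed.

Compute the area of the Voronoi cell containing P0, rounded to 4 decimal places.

1. box [0,91]×[0,25]: [(0, 0) (91, 0) (91, 25) (0, 25)]
2. ⊥bis P0·P1 via (57.13,11.48): [(56.5611, 0) (91, 0) (91, 25) (57.8, 25)]  |A|=845.4863
3. ⊥bis P0·P2 via (58.045,11): [(58.1873, 0) (91, 0) (91, 25) (57.8638, 25)]  |A|=824.3603
4. ⊥bis P0·P3 via (62.91,13.42): [(58.0699, 9.0784) (58.1873, 0) (91, 0) (91, 25) (75.8198, 25)]  |A|=681.4169
5. canonical 5-gon: [(58.0699, 9.0784) (58.1873, 0) (91, 0) (91, 25) (75.8198, 25)]
6. shoelace: 681.4169

Area of P0's cell: 681.4169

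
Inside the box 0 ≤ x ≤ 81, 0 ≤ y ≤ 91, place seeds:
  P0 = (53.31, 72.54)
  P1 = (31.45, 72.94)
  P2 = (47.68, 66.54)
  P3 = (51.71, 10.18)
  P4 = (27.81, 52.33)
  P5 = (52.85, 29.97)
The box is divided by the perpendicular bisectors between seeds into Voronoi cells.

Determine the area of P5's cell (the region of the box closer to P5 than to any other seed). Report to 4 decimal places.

Area of P5's cell: 1376.4933

1. box [0,81]×[0,91]: [(0, 0) (81, 0) (81, 91) (0, 91)]
2. ⊥bis P5·P0 via (53.08,51.255): [(0, 51.8286) (0, 0) (81, 0) (81, 50.9533)]  |A|=4162.6658
3. ⊥bis P5·P1 via (42.15,51.455): [(41.9891, 51.3748) (0, 30.4634) (0, 0) (81, 0) (81, 50.9533)]  |A|=3714.1138
4. ⊥bis P5·P2 via (50.265,48.255): [(70.1786, 51.0702) (29.9609, 45.3846) (0, 30.4634) (0, 0) (81, 0) (81, 50.9533)]  |A|=3627.85
5. ⊥bis P5·P3 via (52.28,20.075): [(70.1786, 51.0702) (29.9609, 45.3846) (0, 30.4634) (0, 23.0866) (81, 18.4206) (81, 50.9533)]  |A|=1946.8096
6. ⊥bis P5·P4 via (40.33,41.15): [(70.1786, 51.0702) (46.1558, 47.6741) (23.016, 21.7608) (81, 18.4206) (81, 50.9533)]  |A|=1376.4933
7. canonical 5-gon: [(70.1786, 51.0702) (46.1558, 47.6741) (23.016, 21.7608) (81, 18.4206) (81, 50.9533)]
8. shoelace: 1376.4933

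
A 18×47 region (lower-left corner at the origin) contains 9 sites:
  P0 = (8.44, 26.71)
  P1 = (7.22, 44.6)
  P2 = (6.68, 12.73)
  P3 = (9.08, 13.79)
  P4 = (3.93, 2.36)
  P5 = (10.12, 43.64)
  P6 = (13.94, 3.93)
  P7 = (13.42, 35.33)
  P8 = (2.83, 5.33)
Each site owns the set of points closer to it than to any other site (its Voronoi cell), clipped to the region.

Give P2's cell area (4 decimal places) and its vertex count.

Area of P2's cell: 82.2013 (5 vertices)

1. box [0,18]×[0,47]: [(0, 0) (18, 0) (18, 47) (0, 47)]
2. ⊥bis P2·P0 via (7.56,19.72): [(0, 20.6718) (0, 0) (18, 0) (18, 18.4057)]  |A|=351.6968
3. ⊥bis P2·P1 via (6.95,28.665): [(0, 20.6718) (0, 0) (18, 0) (18, 18.4057)]  |A|=351.6968
4. ⊥bis P2·P3 via (7.88,13.26): [(4.8777, 20.0577) (0, 20.6718) (0, 0) (13.7365, 0)]  |A|=188.1764
5. ⊥bis P2·P4 via (5.305,7.545): [(11.0806, 6.0134) (4.8777, 20.0577) (0, 20.6718) (0, 8.9518)]  |A|=97.2793
6. ⊥bis P2·P5 via (8.4,28.185): [(11.0806, 6.0134) (4.8777, 20.0577) (0, 20.6718) (0, 8.9518)]  |A|=97.2793
7. ⊥bis P2·P6 via (10.31,8.33): [(8.3725, 6.7315) (10.1249, 8.1773) (4.8777, 20.0577) (0, 20.6718) (0, 8.9518)]  |A|=94.6924
8. ⊥bis P2·P7 via (10.05,24.03): [(8.3725, 6.7315) (10.1249, 8.1773) (4.8777, 20.0577) (0, 20.6718) (0, 8.9518)]  |A|=94.6924
9. ⊥bis P2·P8 via (4.755,9.03): [(8.682, 6.9869) (10.1249, 8.1773) (4.8777, 20.0577) (0, 20.6718) (0, 11.5039)]  |A|=82.2013
10. canonical 5-gon: [(8.682, 6.9869) (10.1249, 8.1773) (4.8777, 20.0577) (0, 20.6718) (0, 11.5039)]
11. shoelace: 82.2013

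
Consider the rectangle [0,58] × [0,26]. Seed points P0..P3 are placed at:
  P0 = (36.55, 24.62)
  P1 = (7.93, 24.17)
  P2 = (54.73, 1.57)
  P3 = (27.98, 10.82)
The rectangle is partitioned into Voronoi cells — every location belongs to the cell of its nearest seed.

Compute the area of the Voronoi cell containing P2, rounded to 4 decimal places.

Area of P2's cell: 274.6608

1. box [0,58]×[0,26]: [(0, 0) (58, 0) (58, 26) (0, 26)]
2. ⊥bis P2·P0 via (45.64,13.095): [(29.0372, 0) (58, 0) (58, 22.8436)]  |A|=330.8076
3. ⊥bis P2·P1 via (31.33,12.87): [(29.0372, 0) (58, 0) (58, 22.8436)]  |A|=330.8076
4. ⊥bis P2·P3 via (41.355,6.195): [(43.0288, 11.0355) (39.2128, 0) (58, 0) (58, 22.8436)]  |A|=274.6608
5. canonical 4-gon: [(43.0288, 11.0355) (39.2128, 0) (58, 0) (58, 22.8436)]
6. shoelace: 274.6608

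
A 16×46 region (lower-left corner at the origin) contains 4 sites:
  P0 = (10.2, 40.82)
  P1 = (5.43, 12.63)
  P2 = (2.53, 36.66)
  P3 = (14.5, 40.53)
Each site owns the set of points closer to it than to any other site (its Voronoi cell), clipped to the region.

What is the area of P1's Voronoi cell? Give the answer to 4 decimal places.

1. box [0,16]×[0,46]: [(0, 0) (16, 0) (16, 46) (0, 46)]
2. ⊥bis P1·P0 via (7.815,26.725): [(0, 28.0474) (0, 0) (16, 0) (16, 25.34)]  |A|=427.0991
3. ⊥bis P1·P2 via (3.98,24.645): [(13.3936, 25.7811) (0, 24.1647) (0, 0) (16, 0) (16, 25.34)]  |A|=401.0976
4. ⊥bis P1·P3 via (9.965,26.58): [(12.6855, 25.6956) (0, 24.1647) (0, 0) (16, 0) (16, 24.6181)]  |A|=399.6337
5. canonical 5-gon: [(12.6855, 25.6956) (0, 24.1647) (0, 0) (16, 0) (16, 24.6181)]
6. shoelace: 399.6337

Area of P1's cell: 399.6337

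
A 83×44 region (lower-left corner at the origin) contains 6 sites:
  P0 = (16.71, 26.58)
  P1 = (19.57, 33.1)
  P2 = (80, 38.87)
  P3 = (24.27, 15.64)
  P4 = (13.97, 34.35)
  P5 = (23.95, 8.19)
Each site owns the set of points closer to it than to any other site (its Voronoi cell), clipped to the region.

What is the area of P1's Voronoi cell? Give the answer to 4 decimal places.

1. box [0,83]×[0,44]: [(0, 0) (83, 0) (83, 44) (0, 44)]
2. ⊥bis P1·P0 via (18.14,29.84): [(0, 37.7971) (83, 1.3891) (83, 44) (0, 44)]  |A|=2025.7703
3. ⊥bis P1·P2 via (49.785,35.985): [(0, 37.7971) (51.7807, 15.0835) (49.0197, 44) (0, 44)]  |A|=869.3345
4. ⊥bis P1·P3 via (21.92,24.37): [(0, 37.7971) (27.3053, 25.8196) (50.168, 31.974) (49.0197, 44) (0, 44)]  |A|=671.2906
5. ⊥bis P1·P4 via (16.77,33.725): [(16.1023, 30.7338) (27.3053, 25.8196) (50.168, 31.974) (49.0197, 44) (19.0635, 44)]  |A|=494.9002
6. ⊥bis P1·P5 via (21.76,20.645): [(16.1023, 30.7338) (27.3053, 25.8196) (50.168, 31.974) (49.0197, 44) (19.0635, 44)]  |A|=494.9002
7. canonical 5-gon: [(16.1023, 30.7338) (27.3053, 25.8196) (50.168, 31.974) (49.0197, 44) (19.0635, 44)]
8. shoelace: 494.9002

Area of P1's cell: 494.9002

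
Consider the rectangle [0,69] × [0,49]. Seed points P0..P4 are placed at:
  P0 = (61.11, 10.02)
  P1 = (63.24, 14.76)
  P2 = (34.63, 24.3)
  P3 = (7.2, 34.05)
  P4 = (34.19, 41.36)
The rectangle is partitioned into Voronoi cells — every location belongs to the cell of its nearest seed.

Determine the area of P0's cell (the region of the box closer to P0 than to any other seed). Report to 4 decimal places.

1. box [0,69]×[0,49]: [(0, 0) (69, 0) (69, 49) (0, 49)]
2. ⊥bis P0·P1 via (62.175,12.39): [(0, 40.3294) (0, 0) (69, 0) (69, 9.3231)]  |A|=1713.0102
3. ⊥bis P0·P2 via (47.87,17.16): [(48.5898, 18.4947) (38.616, 0) (69, 0) (69, 9.3231)]  |A|=376.1147
4. ⊥bis P0·P3 via (34.155,22.035): [(48.5898, 18.4947) (38.616, 0) (69, 0) (69, 9.3231)]  |A|=376.1147
5. ⊥bis P0·P4 via (47.65,25.69): [(48.5898, 18.4947) (38.616, 0) (69, 0) (69, 9.3231)]  |A|=376.1147
6. canonical 4-gon: [(48.5898, 18.4947) (38.616, 0) (69, 0) (69, 9.3231)]
7. shoelace: 376.1147

Area of P0's cell: 376.1147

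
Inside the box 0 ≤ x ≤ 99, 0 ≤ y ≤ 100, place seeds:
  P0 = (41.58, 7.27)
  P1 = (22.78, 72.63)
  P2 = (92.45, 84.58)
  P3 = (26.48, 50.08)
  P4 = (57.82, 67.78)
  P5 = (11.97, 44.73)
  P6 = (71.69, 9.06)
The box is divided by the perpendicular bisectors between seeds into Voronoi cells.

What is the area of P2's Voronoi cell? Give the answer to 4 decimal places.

Area of P2's cell: 1228.6018

1. box [0,99]×[0,100]: [(0, 0) (99, 0) (99, 100) (0, 100)]
2. ⊥bis P2·P0 via (67.015,45.925): [(0, 90.0209) (99, 24.8789) (99, 100) (0, 100)]  |A|=4212.4624
3. ⊥bis P2·P1 via (57.615,78.605): [(62.7376, 48.7395) (99, 24.8789) (99, 100) (53.9453, 100)]  |A|=2516.7995
4. ⊥bis P2·P3 via (59.465,67.33): [(59.5899, 67.0912) (72.5709, 42.2692) (99, 24.8789) (99, 100) (53.9453, 100)]  |A|=2436.754
5. ⊥bis P2·P4 via (75.135,76.18): [(99, 26.9868) (99, 100) (63.5792, 100)]  |A|=1293.0907
6. ⊥bis P2·P5 via (52.21,64.655): [(99, 26.9868) (99, 100) (63.5792, 100)]  |A|=1293.0907
7. ⊥bis P2·P6 via (82.07,46.82): [(90.503, 44.5018) (99, 42.166) (99, 100) (63.5792, 100)]  |A|=1228.6018
8. canonical 4-gon: [(90.503, 44.5018) (99, 42.166) (99, 100) (63.5792, 100)]
9. shoelace: 1228.6018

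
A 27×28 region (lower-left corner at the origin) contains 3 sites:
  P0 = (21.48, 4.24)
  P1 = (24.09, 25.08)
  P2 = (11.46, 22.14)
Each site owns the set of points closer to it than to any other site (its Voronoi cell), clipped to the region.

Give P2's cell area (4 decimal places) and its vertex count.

1. box [0,27]×[0,28]: [(0, 0) (27, 0) (27, 28) (0, 28)]
2. ⊥bis P2·P0 via (16.47,13.19): [(0, 3.9705) (27, 19.0844) (27, 28) (0, 28)]  |A|=444.7585
3. ⊥bis P2·P1 via (17.775,23.61): [(0, 3.9705) (19.7705, 15.0375) (16.7531, 28) (0, 28)]  |A|=346.1184
4. canonical 4-gon: [(0, 3.9705) (19.7705, 15.0375) (16.7531, 28) (0, 28)]
5. shoelace: 346.1184

Area of P2's cell: 346.1184 (4 vertices)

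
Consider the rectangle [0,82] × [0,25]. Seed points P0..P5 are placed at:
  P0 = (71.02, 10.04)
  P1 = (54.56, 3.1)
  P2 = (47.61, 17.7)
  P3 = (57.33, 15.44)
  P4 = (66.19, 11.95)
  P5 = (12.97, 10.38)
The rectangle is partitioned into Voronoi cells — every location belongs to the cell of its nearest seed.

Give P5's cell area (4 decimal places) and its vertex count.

Area of P5's cell: 764.8019 (5 vertices)

1. box [0,82]×[0,25]: [(0, 0) (82, 0) (82, 25) (0, 25)]
2. ⊥bis P5·P0 via (41.995,10.21): [(0, 0) (41.9352, 0) (42.0816, 25) (0, 25)]  |A|=1050.2103
3. ⊥bis P5·P1 via (33.765,6.74): [(0, 0) (32.5852, 0) (36.9613, 25) (0, 25)]  |A|=869.3311
4. ⊥bis P5·P2 via (30.29,14.04): [(0, 0) (32.5852, 0) (32.8895, 1.7385) (27.974, 25) (0, 25)]  |A|=764.8019
5. ⊥bis P5·P3 via (35.15,12.91): [(0, 0) (32.5852, 0) (32.8895, 1.7385) (27.974, 25) (0, 25)]  |A|=764.8019
6. ⊥bis P5·P4 via (39.58,11.165): [(0, 0) (32.5852, 0) (32.8895, 1.7385) (27.974, 25) (0, 25)]  |A|=764.8019
7. canonical 5-gon: [(0, 0) (32.5852, 0) (32.8895, 1.7385) (27.974, 25) (0, 25)]
8. shoelace: 764.8019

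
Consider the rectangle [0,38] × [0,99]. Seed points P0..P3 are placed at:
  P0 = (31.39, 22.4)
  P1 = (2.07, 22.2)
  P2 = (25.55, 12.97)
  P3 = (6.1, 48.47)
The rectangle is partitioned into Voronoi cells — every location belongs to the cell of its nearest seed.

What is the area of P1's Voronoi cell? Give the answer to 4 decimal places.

Area of P1's cell: 456.8014

1. box [0,38]×[0,99]: [(0, 0) (38, 0) (38, 99) (0, 99)]
2. ⊥bis P1·P0 via (16.73,22.3): [(0, 0) (16.8821, 0) (16.2068, 99) (0, 99)]  |A|=1637.9017
3. ⊥bis P1·P2 via (13.81,17.585): [(0, 0) (6.8973, 0) (16.7118, 24.9668) (16.2068, 99) (0, 99)]  |A|=1513.2573
4. ⊥bis P1·P3 via (4.085,35.335): [(0, 35.9617) (0, 0) (6.8973, 0) (16.7118, 24.9668) (16.6542, 33.4068)]  |A|=456.8014
5. canonical 5-gon: [(0, 35.9617) (0, 0) (6.8973, 0) (16.7118, 24.9668) (16.6542, 33.4068)]
6. shoelace: 456.8014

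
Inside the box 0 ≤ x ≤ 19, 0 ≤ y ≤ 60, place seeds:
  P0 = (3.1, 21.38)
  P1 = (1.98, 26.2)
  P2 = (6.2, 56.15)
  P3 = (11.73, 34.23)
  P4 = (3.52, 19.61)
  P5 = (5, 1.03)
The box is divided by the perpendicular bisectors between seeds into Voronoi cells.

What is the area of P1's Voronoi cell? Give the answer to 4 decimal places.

Area of P1's cell: 81.3205

1. box [0,19]×[0,60]: [(0, 0) (19, 0) (19, 60) (0, 60)]
2. ⊥bis P1·P0 via (2.54,23.79): [(0, 23.1998) (19, 27.6147) (19, 60) (0, 60)]  |A|=657.262
3. ⊥bis P1·P2 via (4.09,41.175): [(0, 41.7513) (0, 23.1998) (19, 27.6147) (19, 39.0742)]  |A|=285.1038
4. ⊥bis P1·P3 via (6.855,30.215): [(0, 38.5383) (0, 23.1998) (10.6034, 25.6637)]  |A|=81.3205
5. ⊥bis P1·P4 via (2.75,22.905): [(0, 38.5383) (0, 23.1998) (10.6034, 25.6637)]  |A|=81.3205
6. ⊥bis P1·P5 via (3.49,13.615): [(0, 38.5383) (0, 23.1998) (10.6034, 25.6637)]  |A|=81.3205
7. canonical 3-gon: [(0, 38.5383) (0, 23.1998) (10.6034, 25.6637)]
8. shoelace: 81.3205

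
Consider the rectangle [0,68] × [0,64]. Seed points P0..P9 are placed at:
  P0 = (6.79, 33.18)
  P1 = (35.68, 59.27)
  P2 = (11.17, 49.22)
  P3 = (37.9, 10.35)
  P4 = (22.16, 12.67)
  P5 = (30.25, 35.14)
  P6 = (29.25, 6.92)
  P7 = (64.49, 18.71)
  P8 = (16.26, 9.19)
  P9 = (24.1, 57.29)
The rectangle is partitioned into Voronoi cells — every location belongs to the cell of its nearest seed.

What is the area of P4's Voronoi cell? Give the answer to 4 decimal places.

Area of P4's cell: 215.7714

1. box [0,68]×[0,64]: [(0, 0) (68, 0) (68, 64) (0, 64)]
2. ⊥bis P4·P0 via (14.475,22.925): [(0, 12.0776) (0, 0) (68, 0) (68, 63.0361)]  |A|=2553.8658
3. ⊥bis P4·P1 via (28.92,35.97): [(31.0557, 35.3504) (0, 12.0776) (0, 0) (68, 0) (68, 24.6318)]  |A|=1844.4538
4. ⊥bis P4·P2 via (16.665,30.945): [(31.1883, 35.3119) (30.8811, 35.2195) (0, 12.0776) (0, 0) (68, 0) (68, 24.6318)]  |A|=1844.4418
5. ⊥bis P4·P3 via (30.03,11.51): [(33.4419, 34.6581) (31.1883, 35.3119) (30.8811, 35.2195) (0, 12.0776) (0, 0) (28.3335, 0)]  |A|=731.4461
6. ⊥bis P4·P5 via (26.205,23.905): [(31.5721, 21.9726) (19.165, 26.4396) (0, 12.0776) (0, 0) (28.3335, 0)]  |A|=633.8393
7. ⊥bis P4·P6 via (25.705,9.795): [(30.6817, 15.9315) (31.5721, 21.9726) (19.165, 26.4396) (0, 12.0776) (0, 0) (17.7612, 0)]  |A|=549.6235
8. ⊥bis P4·P7 via (43.325,15.69): [(30.6817, 15.9315) (31.5721, 21.9726) (19.165, 26.4396) (0, 12.0776) (0, 0) (17.7612, 0)]  |A|=549.6235
9. ⊥bis P4·P8 via (19.21,10.93): [(22.3323, 5.6364) (30.6817, 15.9315) (31.5721, 21.9726) (19.165, 26.4396) (12.8523, 21.7089)]  |A|=215.7714
10. ⊥bis P4·P9 via (23.13,34.98): [(22.3323, 5.6364) (30.6817, 15.9315) (31.5721, 21.9726) (19.165, 26.4396) (12.8523, 21.7089)]  |A|=215.7714
11. canonical 5-gon: [(22.3323, 5.6364) (30.6817, 15.9315) (31.5721, 21.9726) (19.165, 26.4396) (12.8523, 21.7089)]
12. shoelace: 215.7714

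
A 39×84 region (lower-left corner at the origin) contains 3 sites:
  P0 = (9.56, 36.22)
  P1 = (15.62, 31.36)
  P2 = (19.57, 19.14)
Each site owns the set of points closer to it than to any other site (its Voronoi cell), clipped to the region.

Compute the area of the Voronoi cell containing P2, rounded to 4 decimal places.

1. box [0,39]×[0,84]: [(0, 0) (39, 0) (39, 84) (0, 84)]
2. ⊥bis P2·P0 via (14.565,27.68): [(0, 19.144) (0, 0) (39, 0) (39, 42.0005)]  |A|=1192.3171
3. ⊥bis P2·P1 via (17.595,25.25): [(1.5928, 20.0774) (0, 19.144) (0, 0) (39, 0) (39, 32.169)]  |A|=1008.4318
4. canonical 5-gon: [(1.5928, 20.0774) (0, 19.144) (0, 0) (39, 0) (39, 32.169)]
5. shoelace: 1008.4318

Area of P2's cell: 1008.4318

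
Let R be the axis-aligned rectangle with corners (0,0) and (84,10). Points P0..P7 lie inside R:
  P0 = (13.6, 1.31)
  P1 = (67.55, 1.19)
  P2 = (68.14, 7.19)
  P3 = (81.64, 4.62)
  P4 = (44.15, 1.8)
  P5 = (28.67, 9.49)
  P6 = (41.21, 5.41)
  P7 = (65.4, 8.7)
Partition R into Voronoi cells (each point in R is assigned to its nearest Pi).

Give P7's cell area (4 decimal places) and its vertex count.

Area of P7's cell: 80.2788 (4 vertices)

1. box [0,84]×[0,10]: [(0, 0) (84, 0) (84, 10) (0, 10)]
2. ⊥bis P7·P0 via (39.5,5.005): [(40.214, 0) (84, 0) (84, 10) (38.7874, 10)]  |A|=444.9929
3. ⊥bis P7·P1 via (66.475,4.945): [(40.214, 0) (49.202, 0) (84, 9.9621) (84, 10) (38.7874, 10)]  |A|=271.6615
4. ⊥bis P7·P2 via (66.77,7.945): [(40.214, 0) (49.202, 0) (64.8623, 4.4833) (67.9025, 10) (38.7874, 10)]  |A|=226.8968
5. ⊥bis P7·P3 via (73.52,6.66): [(40.214, 0) (49.202, 0) (64.8623, 4.4833) (67.9025, 10) (38.7874, 10)]  |A|=226.8968
6. ⊥bis P7·P4 via (54.775,5.25): [(55.8607, 1.9063) (64.8623, 4.4833) (67.9025, 10) (53.2326, 10)]  |A|=80.2788
7. ⊥bis P7·P5 via (47.035,9.095): [(55.8607, 1.9063) (64.8623, 4.4833) (67.9025, 10) (53.2326, 10)]  |A|=80.2788
8. ⊥bis P7·P6 via (53.305,7.055): [(55.8607, 1.9063) (64.8623, 4.4833) (67.9025, 10) (53.2326, 10)]  |A|=80.2788
9. canonical 4-gon: [(55.8607, 1.9063) (64.8623, 4.4833) (67.9025, 10) (53.2326, 10)]
10. shoelace: 80.2788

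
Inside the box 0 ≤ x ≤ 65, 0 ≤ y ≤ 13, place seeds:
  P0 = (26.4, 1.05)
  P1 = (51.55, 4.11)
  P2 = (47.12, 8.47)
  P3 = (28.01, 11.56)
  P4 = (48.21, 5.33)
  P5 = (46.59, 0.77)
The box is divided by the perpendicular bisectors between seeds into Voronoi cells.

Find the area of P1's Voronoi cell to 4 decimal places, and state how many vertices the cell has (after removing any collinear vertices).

1. box [0,65]×[0,13]: [(0, 0) (65, 0) (65, 13) (0, 13)]
2. ⊥bis P1·P0 via (38.975,2.58): [(39.2889, 0) (65, 0) (65, 13) (37.7072, 13)]  |A|=344.5253
3. ⊥bis P1·P2 via (49.335,6.29): [(43.1444, 0) (65, 0) (65, 13) (55.939, 13)]  |A|=200.9581
4. ⊥bis P1·P3 via (39.78,7.835): [(43.1444, 0) (65, 0) (65, 13) (55.939, 13)]  |A|=200.9581
5. ⊥bis P1·P4 via (49.88,4.72): [(51.1136, 8.0971) (48.1559, 0) (65, 0) (65, 13) (55.939, 13)]  |A|=180.6687
6. ⊥bis P1·P5 via (49.07,2.44): [(51.1136, 8.0971) (49.0552, 2.462) (50.7131, 0) (65, 0) (65, 13) (55.939, 13)]  |A|=177.5209
7. canonical 6-gon: [(51.1136, 8.0971) (49.0552, 2.462) (50.7131, 0) (65, 0) (65, 13) (55.939, 13)]
8. shoelace: 177.5209

Area of P1's cell: 177.5209 (6 vertices)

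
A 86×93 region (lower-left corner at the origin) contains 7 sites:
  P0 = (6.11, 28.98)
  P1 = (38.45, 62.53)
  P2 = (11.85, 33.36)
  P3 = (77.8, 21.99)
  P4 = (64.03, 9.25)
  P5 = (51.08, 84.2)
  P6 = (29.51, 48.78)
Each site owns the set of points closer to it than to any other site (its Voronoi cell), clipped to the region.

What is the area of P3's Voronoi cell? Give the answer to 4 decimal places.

Area of P3's cell: 1142.4106

1. box [0,86]×[0,93]: [(0, 0) (86, 0) (86, 93) (0, 93)]
2. ⊥bis P3·P0 via (41.955,25.485): [(39.4701, 0) (86, 0) (86, 93) (48.5379, 93)]  |A|=3905.6254
3. ⊥bis P3·P1 via (58.125,42.26): [(42.0713, 26.6775) (39.4701, 0) (86, 0) (86, 69.3168)]  |A|=2143.1491
4. ⊥bis P3·P2 via (44.825,27.675): [(45.1719, 29.6871) (40.0537, 0) (86, 0) (86, 69.3168)]  |A|=2097.0421
5. ⊥bis P3·P4 via (70.915,15.62): [(51.8779, 36.1962) (85.3666, 0) (86, 0) (86, 69.3168)]  |A|=1194.081
6. ⊥bis P3·P5 via (64.44,53.095): [(73.1354, 56.8298) (51.8779, 36.1962) (85.3666, 0) (86, 0) (86, 62.3553)]  |A|=1149.3027
7. ⊥bis P3·P6 via (53.655,35.385): [(73.1354, 56.8298) (56.7037, 40.8804) (53.2702, 34.6914) (85.3666, 0) (86, 0) (86, 62.3553)]  |A|=1142.4106
8. canonical 6-gon: [(73.1354, 56.8298) (56.7037, 40.8804) (53.2702, 34.6914) (85.3666, 0) (86, 0) (86, 62.3553)]
9. shoelace: 1142.4106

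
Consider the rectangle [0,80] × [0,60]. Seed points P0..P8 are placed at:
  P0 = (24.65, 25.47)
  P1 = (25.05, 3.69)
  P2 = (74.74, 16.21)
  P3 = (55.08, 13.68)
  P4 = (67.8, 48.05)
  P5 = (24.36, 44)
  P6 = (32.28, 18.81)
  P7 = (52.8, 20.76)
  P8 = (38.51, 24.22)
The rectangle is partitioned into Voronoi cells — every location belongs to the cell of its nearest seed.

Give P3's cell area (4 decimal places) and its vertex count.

1. box [0,80]×[0,60]: [(0, 0) (80, 0) (80, 60) (0, 60)]
2. ⊥bis P3·P0 via (39.865,19.575): [(32.2807, 0) (80, 0) (80, 60) (55.5275, 60)]  |A|=2165.7522
3. ⊥bis P3·P1 via (40.065,8.685): [(38.0234, 14.8219) (42.9542, 0) (80, 0) (80, 60) (55.5275, 60)]  |A|=2086.6513
4. ⊥bis P3·P2 via (64.91,14.945): [(38.0234, 14.8219) (42.9542, 0) (66.8332, 0) (59.112, 60) (55.5275, 60)]  |A|=1065.0077
5. ⊥bis P3·P4 via (61.44,30.865): [(46.3964, 36.4325) (38.0234, 14.8219) (42.9542, 0) (66.8332, 0) (62.9324, 30.3127)]  |A|=789.005
6. ⊥bis P3·P5 via (39.72,28.84): [(46.995, 36.211) (45.8682, 35.0693) (38.0234, 14.8219) (42.9542, 0) (66.8332, 0) (62.9324, 30.3127)]  |A|=788.5385
7. ⊥bis P3·P6 via (43.68,16.245): [(48.0818, 35.8087) (41.2068, 5.2528) (42.9542, 0) (66.8332, 0) (62.9324, 30.3127)]  |A|=686.653
8. ⊥bis P3·P7 via (53.94,17.22): [(43.115, 13.734) (41.2068, 5.2528) (42.9542, 0) (66.8332, 0) (64.1924, 20.5216)]  |A|=401.6323
9. ⊥bis P3·P8 via (46.795,18.95): [(43.5704, 13.8807) (42.9168, 12.8531) (41.2068, 5.2528) (42.9542, 0) (66.8332, 0) (64.1924, 20.5216)]  |A|=401.4462
10. canonical 6-gon: [(43.5704, 13.8807) (42.9168, 12.8531) (41.2068, 5.2528) (42.9542, 0) (66.8332, 0) (64.1924, 20.5216)]
11. shoelace: 401.4462

Area of P3's cell: 401.4462 (6 vertices)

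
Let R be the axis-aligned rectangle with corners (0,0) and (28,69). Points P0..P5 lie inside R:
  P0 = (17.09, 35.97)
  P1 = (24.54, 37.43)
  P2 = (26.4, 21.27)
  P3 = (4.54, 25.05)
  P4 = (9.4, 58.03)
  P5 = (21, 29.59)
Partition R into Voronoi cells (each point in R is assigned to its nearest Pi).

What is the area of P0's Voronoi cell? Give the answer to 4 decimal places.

Area of P0's cell: 235.8021

1. box [0,28]×[0,69]: [(0, 0) (28, 0) (28, 69) (0, 69)]
2. ⊥bis P0·P1 via (20.815,36.7): [(0, 0) (28, 0) (28, 0.0368) (14.4851, 69) (0, 69)]  |A|=1465.9836
3. ⊥bis P0·P2 via (21.745,28.62): [(0, 14.8482) (22.3263, 28.9882) (14.4851, 69) (0, 69)]  |A|=894.2924
4. ⊥bis P0·P3 via (10.815,30.51): [(0, 42.9393) (15.7585, 24.8286) (22.3263, 28.9882) (14.4851, 69) (0, 69)]  |A|=672.9548
5. ⊥bis P0·P4 via (13.245,47): [(0.3715, 42.5124) (15.7585, 24.8286) (22.3263, 28.9882) (18.4415, 48.8115)]  |A|=281.4123
6. ⊥bis P0·P5 via (19.045,32.78): [(0.3715, 42.5124) (12.3891, 28.7009) (21.3111, 34.1688) (18.4415, 48.8115)]  |A|=235.8021
7. canonical 4-gon: [(0.3715, 42.5124) (12.3891, 28.7009) (21.3111, 34.1688) (18.4415, 48.8115)]
8. shoelace: 235.8021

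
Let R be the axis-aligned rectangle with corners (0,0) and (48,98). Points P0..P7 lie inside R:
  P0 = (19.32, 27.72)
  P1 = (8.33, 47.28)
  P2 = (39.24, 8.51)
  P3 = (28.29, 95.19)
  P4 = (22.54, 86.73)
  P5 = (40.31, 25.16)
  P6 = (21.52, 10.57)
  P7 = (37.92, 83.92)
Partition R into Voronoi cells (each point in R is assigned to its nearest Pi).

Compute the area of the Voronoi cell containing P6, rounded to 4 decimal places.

1. box [0,48]×[0,98]: [(0, 0) (48, 0) (48, 98) (0, 98)]
2. ⊥bis P6·P0 via (20.42,19.145): [(0, 16.5255) (0, 0) (48, 0) (48, 22.683)]  |A|=941.0036
3. ⊥bis P6·P1 via (14.925,28.925): [(0, 16.5255) (0, 0) (48, 0) (48, 22.683)]  |A|=941.0036
4. ⊥bis P6·P2 via (30.38,9.54): [(31.6643, 20.5874) (0, 16.5255) (0, 0) (29.2709, 0)]  |A|=562.9411
5. ⊥bis P6·P3 via (24.905,52.88): [(31.6643, 20.5874) (0, 16.5255) (0, 0) (29.2709, 0)]  |A|=562.9411
6. ⊥bis P6·P4 via (22.03,48.65): [(31.6643, 20.5874) (0, 16.5255) (0, 0) (29.2709, 0)]  |A|=562.9411
7. ⊥bis P6·P5 via (30.915,17.865): [(31.2914, 17.3802) (29.0605, 20.2534) (0, 16.5255) (0, 0) (29.2709, 0)]  |A|=558.8279
8. ⊥bis P6·P7 via (29.72,47.245): [(31.2914, 17.3802) (29.0605, 20.2534) (0, 16.5255) (0, 0) (29.2709, 0)]  |A|=558.8279
9. canonical 5-gon: [(31.2914, 17.3802) (29.0605, 20.2534) (0, 16.5255) (0, 0) (29.2709, 0)]
10. shoelace: 558.8279

Area of P6's cell: 558.8279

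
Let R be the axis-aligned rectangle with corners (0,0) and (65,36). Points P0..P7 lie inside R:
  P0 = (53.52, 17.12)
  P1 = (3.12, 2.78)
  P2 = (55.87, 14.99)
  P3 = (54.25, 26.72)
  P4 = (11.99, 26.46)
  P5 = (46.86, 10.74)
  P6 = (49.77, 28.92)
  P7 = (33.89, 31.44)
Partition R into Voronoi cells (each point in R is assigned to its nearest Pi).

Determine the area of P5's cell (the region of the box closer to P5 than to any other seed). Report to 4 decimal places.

Area of P5's cell: 480.4730

1. box [0,65]×[0,36]: [(0, 0) (65, 0) (65, 36) (0, 36)]
2. ⊥bis P5·P0 via (50.19,13.93): [(0, 0) (63.5344, 0) (29.0479, 36) (0, 36)]  |A|=1666.48
3. ⊥bis P5·P1 via (24.99,6.76): [(26.2202, 0) (63.5344, 0) (29.0479, 36) (19.6688, 36)]  |A|=840.4782
4. ⊥bis P5·P2 via (51.365,12.865): [(26.2202, 0) (57.4334, 0) (51.5151, 12.5467) (29.0479, 36) (19.6688, 36)]  |A|=802.2047
5. ⊥bis P5·P3 via (50.555,18.73): [(20.2622, 32.739) (26.2202, 0) (57.4334, 0) (51.5151, 12.5467) (41.6442, 22.8508)]  |A|=708.6115
6. ⊥bis P5·P4 via (29.425,18.6): [(33.1187, 26.7934) (24.7304, 8.1865) (26.2202, 0) (57.4334, 0) (51.5151, 12.5467) (41.6442, 22.8508)]  |A|=564.0645
7. ⊥bis P5·P6 via (48.315,19.83): [(31.2136, 22.5674) (24.7304, 8.1865) (26.2202, 0) (57.4334, 0) (51.5151, 12.5467) (43.854, 20.5441)]  |A|=529.9503
8. ⊥bis P5·P7 via (40.375,21.09): [(40.3889, 21.0987) (26.6788, 12.5084) (24.7304, 8.1865) (26.2202, 0) (57.4334, 0) (51.5151, 12.5467) (43.854, 20.5441)]  |A|=480.473
9. canonical 7-gon: [(40.3889, 21.0987) (26.6788, 12.5084) (24.7304, 8.1865) (26.2202, 0) (57.4334, 0) (51.5151, 12.5467) (43.854, 20.5441)]
10. shoelace: 480.473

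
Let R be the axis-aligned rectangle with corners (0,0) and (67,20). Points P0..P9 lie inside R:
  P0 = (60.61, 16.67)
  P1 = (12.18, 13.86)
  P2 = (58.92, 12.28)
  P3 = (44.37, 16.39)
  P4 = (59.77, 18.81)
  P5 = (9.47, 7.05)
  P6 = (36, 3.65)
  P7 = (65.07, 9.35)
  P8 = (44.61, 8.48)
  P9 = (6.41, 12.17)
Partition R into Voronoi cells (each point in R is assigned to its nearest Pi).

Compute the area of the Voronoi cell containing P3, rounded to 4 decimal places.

1. box [0,67]×[0,20]: [(0, 0) (67, 0) (67, 20) (0, 20)]
2. ⊥bis P3·P0 via (52.49,16.53): [(0, 0) (52.775, 0) (52.4302, 20) (0, 20)]  |A|=1052.0517
3. ⊥bis P3·P1 via (28.275,15.125): [(29.4638, 0) (52.775, 0) (52.4302, 20) (27.8918, 20)]  |A|=478.4957
4. ⊥bis P3·P2 via (51.645,14.335): [(29.4638, 0) (47.5957, 0) (52.4771, 17.2806) (52.4302, 20) (27.8918, 20)]  |A|=433.7452
5. ⊥bis P3·P4 via (52.07,17.6): [(29.4638, 0) (47.5957, 0) (52.2478, 16.4688) (51.6929, 20) (27.8918, 20)]  |A|=432.1126
6. ⊥bis P3·P5 via (26.92,11.72): [(29.2173, 3.1359) (30.0565, 0) (47.5957, 0) (52.2478, 16.4688) (51.6929, 20) (27.8918, 20)]  |A|=431.1832
7. ⊥bis P3·P6 via (40.185,10.02): [(28.0496, 17.9928) (48.8231, 4.3449) (52.2478, 16.4688) (51.6929, 20) (27.8918, 20)]  |A|=215.4856
8. ⊥bis P3·P7 via (54.72,12.87): [(28.0496, 17.9928) (48.8231, 4.3449) (52.2478, 16.4688) (51.6929, 20) (27.8918, 20)]  |A|=215.4856
9. ⊥bis P3·P8 via (44.49,12.435): [(28.0496, 17.9928) (36.8614, 12.2035) (51.1655, 12.6375) (52.2478, 16.4688) (51.6929, 20) (27.8918, 20)]  |A|=156.6847
10. ⊥bis P3·P9 via (25.39,14.28): [(28.0496, 17.9928) (36.8614, 12.2035) (51.1655, 12.6375) (52.2478, 16.4688) (51.6929, 20) (27.8918, 20)]  |A|=156.6847
11. canonical 6-gon: [(28.0496, 17.9928) (36.8614, 12.2035) (51.1655, 12.6375) (52.2478, 16.4688) (51.6929, 20) (27.8918, 20)]
12. shoelace: 156.6847

Area of P3's cell: 156.6847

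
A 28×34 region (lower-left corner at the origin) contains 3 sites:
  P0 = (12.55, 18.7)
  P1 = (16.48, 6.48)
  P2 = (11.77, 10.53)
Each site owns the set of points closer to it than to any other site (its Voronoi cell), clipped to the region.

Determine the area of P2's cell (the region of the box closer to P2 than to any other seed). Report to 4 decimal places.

Area of P2's cell: 196.1475

1. box [0,28]×[0,34]: [(0, 0) (28, 0) (28, 34) (0, 34)]
2. ⊥bis P2·P0 via (12.16,14.615): [(0, 15.7759) (0, 0) (28, 0) (28, 13.1027)]  |A|=404.3013
3. ⊥bis P2·P1 via (14.125,8.505): [(18.8312, 13.9781) (0, 15.7759) (0, 0) (6.8118, 0)]  |A|=196.1475
4. canonical 4-gon: [(18.8312, 13.9781) (0, 15.7759) (0, 0) (6.8118, 0)]
5. shoelace: 196.1475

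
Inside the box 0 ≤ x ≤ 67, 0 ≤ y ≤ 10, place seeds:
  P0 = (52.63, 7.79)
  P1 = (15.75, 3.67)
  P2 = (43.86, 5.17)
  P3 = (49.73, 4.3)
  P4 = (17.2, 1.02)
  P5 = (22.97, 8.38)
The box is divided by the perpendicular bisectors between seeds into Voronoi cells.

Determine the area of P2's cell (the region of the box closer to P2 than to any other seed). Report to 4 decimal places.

1. box [0,67]×[0,10]: [(0, 0) (67, 0) (67, 10) (0, 10)]
2. ⊥bis P2·P0 via (48.245,6.48): [(0, 0) (50.1809, 0) (47.1934, 10) (0, 10)]  |A|=486.8714
3. ⊥bis P2·P1 via (29.805,4.42): [(30.0409, 0) (50.1809, 0) (47.1934, 10) (29.5072, 10)]  |A|=189.1309
4. ⊥bis P2·P3 via (46.795,4.735): [(30.0409, 0) (46.0932, 0) (47.4487, 9.1455) (47.1934, 10) (29.5072, 10)]  |A|=170.4391
5. ⊥bis P2·P4 via (30.53,3.095): [(29.5344, 9.4907) (31.0118, 0) (46.0932, 0) (47.4487, 9.1455) (47.1934, 10) (29.5072, 10)]  |A|=165.8317
6. ⊥bis P2·P5 via (33.415,6.775): [(32.3739, 0) (46.0932, 0) (47.4487, 9.1455) (47.1934, 10) (33.9106, 10)]  |A|=136.7571
7. canonical 5-gon: [(32.3739, 0) (46.0932, 0) (47.4487, 9.1455) (47.1934, 10) (33.9106, 10)]
8. shoelace: 136.7571

Area of P2's cell: 136.7571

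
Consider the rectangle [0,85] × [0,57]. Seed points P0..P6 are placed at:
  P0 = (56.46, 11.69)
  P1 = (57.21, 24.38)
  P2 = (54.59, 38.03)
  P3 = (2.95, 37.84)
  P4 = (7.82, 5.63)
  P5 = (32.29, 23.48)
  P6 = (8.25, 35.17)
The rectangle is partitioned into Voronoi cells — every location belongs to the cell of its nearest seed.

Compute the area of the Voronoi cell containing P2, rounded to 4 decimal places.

Area of P2's cell: 1216.7748

1. box [0,85]×[0,57]: [(0, 0) (85, 0) (85, 57) (0, 57)]
2. ⊥bis P2·P0 via (55.525,24.86): [(0, 20.918) (85, 26.9526) (85, 57) (0, 57)]  |A|=2810.5
3. ⊥bis P2·P1 via (55.9,31.205): [(0, 20.918) (3.659, 21.1778) (85, 36.7905) (85, 57) (0, 57)]  |A|=2410.3866
4. ⊥bis P2·P3 via (28.77,37.935): [(28.8139, 26.0061) (85, 36.7905) (85, 57) (28.6999, 57)]  |A|=1440.2286
5. ⊥bis P2·P4 via (31.205,21.83): [(28.8139, 26.0061) (85, 36.7905) (85, 57) (28.6999, 57)]  |A|=1440.2286
6. ⊥bis P2·P5 via (43.44,30.755): [(28.7134, 53.3257) (44.5658, 29.0295) (85, 36.7905) (85, 57) (28.6999, 57)]  |A|=1224.9079
7. ⊥bis P2·P6 via (31.42,36.6): [(30.5627, 50.4914) (44.5658, 29.0295) (85, 36.7905) (85, 57) (30.161, 57)]  |A|=1216.7748
8. canonical 5-gon: [(30.5627, 50.4914) (44.5658, 29.0295) (85, 36.7905) (85, 57) (30.161, 57)]
9. shoelace: 1216.7748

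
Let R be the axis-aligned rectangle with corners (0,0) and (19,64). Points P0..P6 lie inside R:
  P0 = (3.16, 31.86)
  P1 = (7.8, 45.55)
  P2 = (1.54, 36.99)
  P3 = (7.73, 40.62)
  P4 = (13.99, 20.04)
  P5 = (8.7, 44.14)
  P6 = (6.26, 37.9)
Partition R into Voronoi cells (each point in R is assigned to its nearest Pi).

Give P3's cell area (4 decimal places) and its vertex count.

1. box [0,19]×[0,64]: [(0, 0) (19, 0) (19, 64) (0, 64)]
2. ⊥bis P3·P0 via (5.445,36.24): [(0, 39.0806) (19, 29.1685) (19, 64) (0, 64)]  |A|=567.6336
3. ⊥bis P3·P1 via (7.765,43.085): [(0, 43.1953) (0, 39.0806) (19, 29.1685) (19, 42.9255)]  |A|=169.7805
4. ⊥bis P3·P2 via (4.635,38.805): [(2.0777, 43.1658) (6.4452, 35.7182) (19, 29.1685) (19, 42.9255)]  |A|=148.8481
5. ⊥bis P3·P4 via (10.86,30.33): [(2.0777, 43.1658) (6.4452, 35.7182) (14.5955, 31.4663) (19, 32.806) (19, 42.9255)]  |A|=140.8374
6. ⊥bis P3·P5 via (8.215,42.38): [(5.5421, 43.1166) (2.0777, 43.1658) (6.4452, 35.7182) (14.5955, 31.4663) (19, 32.806) (19, 39.408)]  |A|=117.1685
7. ⊥bis P3·P6 via (6.995,39.26): [(5.5421, 43.1166) (2.0777, 43.1658) (3.1494, 41.3383) (18.9597, 32.7938) (19, 32.806) (19, 39.408)]  |A|=72.1331
8. canonical 6-gon: [(5.5421, 43.1166) (2.0777, 43.1658) (3.1494, 41.3383) (18.9597, 32.7938) (19, 32.806) (19, 39.408)]
9. shoelace: 72.1331

Area of P3's cell: 72.1331 (6 vertices)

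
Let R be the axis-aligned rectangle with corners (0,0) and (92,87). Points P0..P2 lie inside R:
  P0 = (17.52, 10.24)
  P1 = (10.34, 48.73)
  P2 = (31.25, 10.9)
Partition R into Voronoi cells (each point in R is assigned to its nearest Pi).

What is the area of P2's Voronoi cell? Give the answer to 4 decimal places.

Area of P2's cell: 3421.4735

1. box [0,92]×[0,87]: [(0, 0) (92, 0) (92, 87) (0, 87)]
2. ⊥bis P2·P0 via (24.385,10.57): [(24.8931, 0) (92, 0) (92, 87) (20.711, 87)]  |A|=6020.221
3. ⊥bis P2·P1 via (20.795,29.815): [(23.3909, 31.2499) (24.8931, 0) (92, 0) (92, 69.1726)]  |A|=3421.4735
4. canonical 4-gon: [(23.3909, 31.2499) (24.8931, 0) (92, 0) (92, 69.1726)]
5. shoelace: 3421.4735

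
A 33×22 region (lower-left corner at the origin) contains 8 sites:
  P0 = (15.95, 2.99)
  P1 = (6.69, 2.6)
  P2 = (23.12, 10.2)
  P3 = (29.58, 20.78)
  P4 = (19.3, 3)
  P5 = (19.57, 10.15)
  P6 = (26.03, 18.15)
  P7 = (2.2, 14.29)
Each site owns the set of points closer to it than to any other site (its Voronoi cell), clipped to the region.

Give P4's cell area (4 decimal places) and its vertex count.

Area of P4's cell: 64.5109 (5 vertices)

1. box [0,33]×[0,22]: [(0, 0) (33, 0) (33, 22) (0, 22)]
2. ⊥bis P4·P0 via (17.625,2.995): [(17.6339, 0) (33, 0) (33, 22) (17.5683, 22)]  |A|=338.7757
3. ⊥bis P4·P1 via (12.995,2.8): [(17.6339, 0) (33, 0) (33, 22) (17.5683, 22)]  |A|=338.7757
4. ⊥bis P4·P2 via (21.21,6.6): [(17.6085, 8.5108) (17.6339, 0) (33, 0) (33, 0.3447)]  |A|=68.0417
5. ⊥bis P4·P3 via (24.44,11.89): [(17.6085, 8.5108) (17.6339, 0) (33, 0) (33, 0.3447)]  |A|=68.0417
6. ⊥bis P4·P5 via (19.435,6.575): [(21.3967, 6.5009) (17.6141, 6.6438) (17.6339, 0) (33, 0) (33, 0.3447)]  |A|=64.5109
7. ⊥bis P4·P6 via (22.665,10.575): [(21.3967, 6.5009) (17.6141, 6.6438) (17.6339, 0) (33, 0) (33, 0.3447)]  |A|=64.5109
8. ⊥bis P4·P7 via (10.75,8.645): [(21.3967, 6.5009) (17.6141, 6.6438) (17.6339, 0) (33, 0) (33, 0.3447)]  |A|=64.5109
9. canonical 5-gon: [(21.3967, 6.5009) (17.6141, 6.6438) (17.6339, 0) (33, 0) (33, 0.3447)]
10. shoelace: 64.5109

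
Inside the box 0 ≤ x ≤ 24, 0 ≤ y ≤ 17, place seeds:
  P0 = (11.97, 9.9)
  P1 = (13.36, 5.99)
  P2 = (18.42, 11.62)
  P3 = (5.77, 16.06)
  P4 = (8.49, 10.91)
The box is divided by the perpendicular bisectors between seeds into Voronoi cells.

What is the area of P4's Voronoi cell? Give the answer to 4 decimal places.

Area of P4's cell: 99.0219

1. box [0,24]×[0,17]: [(0, 0) (24, 0) (24, 17) (0, 17)]
2. ⊥bis P4·P0 via (10.23,10.405): [(0, 0) (7.2102, 0) (12.1441, 17) (0, 17)]  |A|=164.5109
3. ⊥bis P4·P1 via (10.925,8.45): [(0, 0) (2.3882, 0) (9.1538, 6.6968) (12.1441, 17) (0, 17)]  |A|=148.3653
4. ⊥bis P4·P2 via (13.455,11.265): [(0, 0) (2.3882, 0) (9.1538, 6.6968) (12.1441, 17) (0, 17)]  |A|=148.3653
5. ⊥bis P4·P3 via (7.13,13.485): [(0, 9.7193) (0, 0) (2.3882, 0) (9.1538, 6.6968) (11.847, 15.9763)]  |A|=99.0219
6. canonical 5-gon: [(0, 9.7193) (0, 0) (2.3882, 0) (9.1538, 6.6968) (11.847, 15.9763)]
7. shoelace: 99.0219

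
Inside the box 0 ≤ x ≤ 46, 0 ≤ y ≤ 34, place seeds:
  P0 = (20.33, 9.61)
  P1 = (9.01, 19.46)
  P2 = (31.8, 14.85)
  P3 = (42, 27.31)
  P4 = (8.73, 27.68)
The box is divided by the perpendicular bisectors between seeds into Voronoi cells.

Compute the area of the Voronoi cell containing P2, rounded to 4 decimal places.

1. box [0,46]×[0,34]: [(0, 0) (46, 0) (46, 34) (0, 34)]
2. ⊥bis P2·P0 via (26.065,12.23): [(31.6522, 0) (46, 0) (46, 34) (16.1195, 34)]  |A|=751.881
3. ⊥bis P2·P1 via (20.405,17.155): [(21.4515, 22.3286) (31.6522, 0) (46, 0) (46, 34) (23.8124, 34)]  |A|=706.9873
4. ⊥bis P2·P3 via (36.9,21.08): [(23.4296, 32.1072) (21.4515, 22.3286) (31.6522, 0) (46, 0) (46, 13.6306)]  |A|=456.115
5. ⊥bis P2·P4 via (20.265,21.265): [(25.3984, 30.4955) (21.7917, 24.0102) (21.4515, 22.3286) (31.6522, 0) (46, 0) (46, 13.6306)]  |A|=446.8243
6. canonical 6-gon: [(25.3984, 30.4955) (21.7917, 24.0102) (21.4515, 22.3286) (31.6522, 0) (46, 0) (46, 13.6306)]
7. shoelace: 446.8243

Area of P2's cell: 446.8243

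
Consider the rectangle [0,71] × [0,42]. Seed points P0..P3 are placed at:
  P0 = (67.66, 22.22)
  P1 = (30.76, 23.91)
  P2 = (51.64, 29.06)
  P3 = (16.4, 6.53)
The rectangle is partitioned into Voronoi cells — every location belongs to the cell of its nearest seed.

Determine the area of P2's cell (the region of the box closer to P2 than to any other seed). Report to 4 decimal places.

Area of P2's cell: 634.8726

1. box [0,71]×[0,42]: [(0, 0) (71, 0) (71, 42) (0, 42)]
2. ⊥bis P2·P0 via (59.65,25.64): [(0, 0) (48.7026, 0) (66.6352, 42) (0, 42)]  |A|=2422.0928
3. ⊥bis P2·P1 via (41.2,26.485): [(47.7325, 0) (48.7026, 0) (66.6352, 42) (37.3733, 42)]  |A|=634.8726
4. ⊥bis P2·P3 via (34.02,17.795): [(47.7325, 0) (48.7026, 0) (66.6352, 42) (37.3733, 42)]  |A|=634.8726
5. canonical 4-gon: [(47.7325, 0) (48.7026, 0) (66.6352, 42) (37.3733, 42)]
6. shoelace: 634.8726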